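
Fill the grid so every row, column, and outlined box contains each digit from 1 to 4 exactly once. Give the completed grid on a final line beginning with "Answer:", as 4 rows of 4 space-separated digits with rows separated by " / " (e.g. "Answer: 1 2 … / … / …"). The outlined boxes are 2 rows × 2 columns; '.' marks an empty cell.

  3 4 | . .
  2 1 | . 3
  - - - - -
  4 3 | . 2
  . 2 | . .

Step 1. [r3c3∈{1}] r3c3 has the single candidate 1, so r3c3=1.
Step 2. [r4c3∈{3,4}] r4c3 is the only open cell in row 4 admitting 3 ⇒ r4c3=3.
Step 3. [r4c1∈{1}] r4c1 is down to just 1 ⇒ r4c1=1.
Step 4. [r4c4∈{4}] only 4 remains possible at r4c4. So r4c4=4.
Step 5. [r1c3∈{2}] nothing but 2 survives at r1c3. So r1c3=2.
Step 6. [r2c3∈{4}] nothing but 4 survives at r2c3 ⇒ r2c3=4.
Step 7. [r1c4∈{1}] only 1 remains possible at r1c4. So r1c4=1.

Answer: 3 4 2 1 / 2 1 4 3 / 4 3 1 2 / 1 2 3 4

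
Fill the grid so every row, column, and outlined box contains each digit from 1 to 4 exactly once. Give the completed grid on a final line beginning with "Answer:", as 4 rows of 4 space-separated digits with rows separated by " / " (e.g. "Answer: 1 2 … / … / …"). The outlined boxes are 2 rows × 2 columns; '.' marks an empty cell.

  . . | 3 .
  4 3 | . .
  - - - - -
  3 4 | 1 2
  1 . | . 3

Step 1. [r1c2∈{1,2}] r1c2 is the only open cell in col 2 admitting 1 ⇒ r1c2=1.
Step 2. [r2c4∈{1}] r2c4 has the single candidate 1 ⇒ r2c4=1.
Step 3. [r1c4∈{4}] only 4 remains possible at r1c4 ⇒ r1c4=4.
Step 4. [r2c3∈{2}] r2c3 is down to just 2 ⇒ r2c3=2.
Step 5. [r1c1∈{2}] r1c1 has the single candidate 2 ⇒ r1c1=2.
Step 6. [r4c2∈{2}] r4c2 is down to just 2. So r4c2=2.
Step 7. [r4c3∈{4}] r4c3 has the single candidate 4, so r4c3=4.

Answer: 2 1 3 4 / 4 3 2 1 / 3 4 1 2 / 1 2 4 3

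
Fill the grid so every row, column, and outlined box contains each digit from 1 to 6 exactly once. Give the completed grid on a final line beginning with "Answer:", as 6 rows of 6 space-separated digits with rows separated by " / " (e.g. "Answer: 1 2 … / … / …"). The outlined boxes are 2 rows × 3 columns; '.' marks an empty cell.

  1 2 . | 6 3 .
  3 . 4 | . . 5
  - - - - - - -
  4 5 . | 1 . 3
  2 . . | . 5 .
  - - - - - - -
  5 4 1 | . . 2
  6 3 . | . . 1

Step 1. [r4c6∈{4,6}] col 6 places 6 nowhere but r4c6, so r4c6=6.
Step 2. [r4c4∈{4}] r4c4's peers cover all but 4 ⇒ r4c4=4.
Step 3. [r3c5∈{2}] r3c5 has the single candidate 2. So r3c5=2.
Step 4. [r2c2∈{6}] r2c2 is down to just 6 ⇒ r2c2=6.
Step 5. [r6c3∈{2}] r6c3 is down to just 2. So r6c3=2.
Step 6. [r3c3∈{6}] r3c3's peers cover all but 6 ⇒ r3c3=6.
Step 7. [r1c6∈{4}] nothing but 4 survives at r1c6. So r1c6=4.
Step 8. [r5c4∈{3}] only 3 remains possible at r5c4. So r5c4=3.
Step 9. [r2c4∈{2}] r2c4 is down to just 2, so r2c4=2.
Step 10. [r1c3∈{5}] only 5 remains possible at r1c3 ⇒ r1c3=5.
Step 11. [r6c5∈{4}] nothing but 4 survives at r6c5. So r6c5=4.
Step 12. [r4c2∈{1}] r4c2 is down to just 1, so r4c2=1.
Step 13. [r2c5∈{1}] r2c5's peers cover all but 1. So r2c5=1.
Step 14. [r5c5∈{6}] nothing but 6 survives at r5c5, so r5c5=6.
Step 15. [r6c4∈{5}] r6c4's peers cover all but 5 ⇒ r6c4=5.
Step 16. [r4c3∈{3}] only 3 remains possible at r4c3 ⇒ r4c3=3.

Answer: 1 2 5 6 3 4 / 3 6 4 2 1 5 / 4 5 6 1 2 3 / 2 1 3 4 5 6 / 5 4 1 3 6 2 / 6 3 2 5 4 1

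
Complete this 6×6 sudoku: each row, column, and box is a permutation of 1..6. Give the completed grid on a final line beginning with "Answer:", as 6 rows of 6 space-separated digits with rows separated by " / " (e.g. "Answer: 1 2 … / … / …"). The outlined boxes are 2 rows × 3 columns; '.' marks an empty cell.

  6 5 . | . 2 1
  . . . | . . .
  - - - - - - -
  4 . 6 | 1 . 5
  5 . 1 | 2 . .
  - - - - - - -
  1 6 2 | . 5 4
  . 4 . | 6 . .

Step 1. [r3c5∈{3}] nothing but 3 survives at r3c5, so r3c5=3.
Step 2. [r6c1∈{3}] r6c1 has the single candidate 3 ⇒ r6c1=3.
Step 3. [r2c6∈{3,6}] 3 has one home in col 6: r2c6, so r2c6=3.
Step 4. [r2c3∈{4}] only 4 remains possible at r2c3. So r2c3=4.
Step 5. [r4c5∈{4,6}] r4c5 is the only open cell in row 4 admitting 4. So r4c5=4.
Step 6. [r2c1∈{2}] nothing but 2 survives at r2c1, so r2c1=2.
Step 7. [r6c6∈{2}] nothing but 2 survives at r6c6, so r6c6=2.
Step 8. [r2c2∈{1}] r2c2 is down to just 1. So r2c2=1.
Step 9. [r6c5∈{1}] only 1 remains possible at r6c5, so r6c5=1.
Step 10. [r1c4∈{4}] r1c4 is down to just 4. So r1c4=4.
Step 11. [r2c5∈{6}] r2c5 has the single candidate 6, so r2c5=6.
Step 12. [r4c2∈{3}] only 3 remains possible at r4c2 ⇒ r4c2=3.
Step 13. [r1c3∈{3}] r1c3 has the single candidate 3. So r1c3=3.
Step 14. [r5c4∈{3}] r5c4 is down to just 3, so r5c4=3.
Step 15. [r6c3∈{5}] only 5 remains possible at r6c3. So r6c3=5.
Step 16. [r4c6∈{6}] r4c6 is down to just 6 ⇒ r4c6=6.
Step 17. [r2c4∈{5}] r2c4 has the single candidate 5, so r2c4=5.
Step 18. [r3c2∈{2}] nothing but 2 survives at r3c2. So r3c2=2.

Answer: 6 5 3 4 2 1 / 2 1 4 5 6 3 / 4 2 6 1 3 5 / 5 3 1 2 4 6 / 1 6 2 3 5 4 / 3 4 5 6 1 2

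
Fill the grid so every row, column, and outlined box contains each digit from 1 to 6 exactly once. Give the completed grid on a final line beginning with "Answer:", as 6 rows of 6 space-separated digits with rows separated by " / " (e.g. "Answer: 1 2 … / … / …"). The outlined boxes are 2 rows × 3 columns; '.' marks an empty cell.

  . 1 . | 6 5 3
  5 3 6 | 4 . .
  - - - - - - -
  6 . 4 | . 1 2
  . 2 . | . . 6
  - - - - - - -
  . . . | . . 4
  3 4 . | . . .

Step 1. [r3c4∈{3,5}] r3c4 is the only open cell in row 3 admitting 3. So r3c4=3.
Step 2. [r6c6∈{1,5}] col 6 places 5 nowhere but r6c6. So r6c6=5.
Step 3. [r1c3∈{2}] r1c3's peers cover all but 2, so r1c3=2.
Step 4. [r6c3∈{1}] r6c3's peers cover all but 1. So r6c3=1.
Step 5. [r6c4∈{2}] r6c4 is down to just 2, so r6c4=2.
Step 6. [r5c3∈{5}] r5c3's peers cover all but 5, so r5c3=5.
Step 7. [r5c5∈{3,6}] in row 5, 3 fits only at r5c5, so r5c5=3.
Step 8. [r5c2∈{6}] only 6 remains possible at r5c2 ⇒ r5c2=6.
Step 9. [r5c4∈{1}] r5c4's peers cover all but 1, so r5c4=1.
Step 10. [r4c3∈{3}] r4c3 has the single candidate 3 ⇒ r4c3=3.
Step 11. [r2c5∈{2}] only 2 remains possible at r2c5. So r2c5=2.
Step 12. [r4c5∈{4}] r4c5 has the single candidate 4, so r4c5=4.
Step 13. [r3c2∈{5}] nothing but 5 survives at r3c2, so r3c2=5.
Step 14. [r2c6∈{1}] r2c6 is down to just 1, so r2c6=1.
Step 15. [r1c1∈{4}] r1c1 has the single candidate 4 ⇒ r1c1=4.
Step 16. [r5c1∈{2}] only 2 remains possible at r5c1, so r5c1=2.
Step 17. [r4c4∈{5}] r4c4's peers cover all but 5 ⇒ r4c4=5.
Step 18. [r6c5∈{6}] nothing but 6 survives at r6c5, so r6c5=6.
Step 19. [r4c1∈{1}] only 1 remains possible at r4c1 ⇒ r4c1=1.

Answer: 4 1 2 6 5 3 / 5 3 6 4 2 1 / 6 5 4 3 1 2 / 1 2 3 5 4 6 / 2 6 5 1 3 4 / 3 4 1 2 6 5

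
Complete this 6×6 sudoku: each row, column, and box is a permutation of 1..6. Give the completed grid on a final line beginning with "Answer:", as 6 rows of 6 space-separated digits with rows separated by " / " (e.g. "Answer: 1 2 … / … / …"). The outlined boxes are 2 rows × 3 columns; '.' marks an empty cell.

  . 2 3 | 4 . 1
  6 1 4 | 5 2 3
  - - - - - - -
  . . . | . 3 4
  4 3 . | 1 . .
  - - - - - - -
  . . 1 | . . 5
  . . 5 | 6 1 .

Step 1. [r3c4∈{2}] r3c4 has the single candidate 2 ⇒ r3c4=2.
Step 2. [r5c2∈{4,6}] row 5 places 6 nowhere but r5c2. So r5c2=6.
Step 3. [r4c6∈{6}] only 6 remains possible at r4c6. So r4c6=6.
Step 4. [r5c1∈{2,3}] in row 5, 2 fits only at r5c1, so r5c1=2.
Step 5. [r1c1∈{5}] r1c1 is down to just 5, so r1c1=5.
Step 6. [r6c1∈{3}] r6c1 has the single candidate 3 ⇒ r6c1=3.
Step 7. [r5c5∈{4}] nothing but 4 survives at r5c5, so r5c5=4.
Step 8. [r4c5∈{5}] r4c5's peers cover all but 5 ⇒ r4c5=5.
Step 9. [r3c1∈{1}] nothing but 1 survives at r3c1. So r3c1=1.
Step 10. [r4c3∈{2}] r4c3 is down to just 2, so r4c3=2.
Step 11. [r5c4∈{3}] nothing but 3 survives at r5c4, so r5c4=3.
Step 12. [r1c5∈{6}] r1c5 has the single candidate 6. So r1c5=6.
Step 13. [r3c2∈{5}] only 5 remains possible at r3c2 ⇒ r3c2=5.
Step 14. [r6c2∈{4}] r6c2's peers cover all but 4, so r6c2=4.
Step 15. [r3c3∈{6}] nothing but 6 survives at r3c3, so r3c3=6.
Step 16. [r6c6∈{2}] r6c6 is down to just 2 ⇒ r6c6=2.

Answer: 5 2 3 4 6 1 / 6 1 4 5 2 3 / 1 5 6 2 3 4 / 4 3 2 1 5 6 / 2 6 1 3 4 5 / 3 4 5 6 1 2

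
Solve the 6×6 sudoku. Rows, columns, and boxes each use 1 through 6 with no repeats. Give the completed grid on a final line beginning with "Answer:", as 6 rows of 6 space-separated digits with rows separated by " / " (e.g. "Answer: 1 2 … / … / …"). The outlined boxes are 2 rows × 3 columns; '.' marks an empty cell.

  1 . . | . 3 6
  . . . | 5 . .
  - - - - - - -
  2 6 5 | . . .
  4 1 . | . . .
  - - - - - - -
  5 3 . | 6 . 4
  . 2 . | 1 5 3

Step 1. [r2c2∈{4}] only 4 remains possible at r2c2. So r2c2=4.
Step 2. [r2c1∈{3,6}] in col 1, 3 fits only at r2c1, so r2c1=3.
Step 3. [r3c4∈{3,4}] in row 3, 3 fits only at r3c4. So r3c4=3.
Step 4. [r4c4∈{2}] r4c4's peers cover all but 2, so r4c4=2.
Step 5. [r2c6∈{1,2}] col 6 places 2 nowhere but r2c6. So r2c6=2.
Step 6. [r3c6∈{1}] r3c6's peers cover all but 1, so r3c6=1.
Step 7. [r2c3∈{6}] only 6 remains possible at r2c3, so r2c3=6.
Step 8. [r3c5∈{4}] only 4 remains possible at r3c5. So r3c5=4.
Step 9. [r5c5∈{2}] r5c5's peers cover all but 2. So r5c5=2.
Step 10. [r4c3∈{3}] r4c3 has the single candidate 3, so r4c3=3.
Step 11. [r1c4∈{4}] r1c4 has the single candidate 4 ⇒ r1c4=4.
Step 12. [r6c3∈{4}] r6c3 has the single candidate 4 ⇒ r6c3=4.
Step 13. [r4c5∈{6}] nothing but 6 survives at r4c5 ⇒ r4c5=6.
Step 14. [r6c1∈{6}] r6c1 has the single candidate 6 ⇒ r6c1=6.
Step 15. [r4c6∈{5}] only 5 remains possible at r4c6 ⇒ r4c6=5.
Step 16. [r5c3∈{1}] nothing but 1 survives at r5c3 ⇒ r5c3=1.
Step 17. [r1c3∈{2}] r1c3 has the single candidate 2 ⇒ r1c3=2.
Step 18. [r2c5∈{1}] nothing but 1 survives at r2c5. So r2c5=1.
Step 19. [r1c2∈{5}] r1c2 is down to just 5 ⇒ r1c2=5.

Answer: 1 5 2 4 3 6 / 3 4 6 5 1 2 / 2 6 5 3 4 1 / 4 1 3 2 6 5 / 5 3 1 6 2 4 / 6 2 4 1 5 3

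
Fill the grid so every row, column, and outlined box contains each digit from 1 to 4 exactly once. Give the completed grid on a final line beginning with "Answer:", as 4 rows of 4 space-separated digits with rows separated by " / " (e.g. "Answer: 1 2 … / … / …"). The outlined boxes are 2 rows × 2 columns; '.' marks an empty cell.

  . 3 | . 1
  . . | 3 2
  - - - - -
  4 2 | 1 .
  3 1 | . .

Step 1. [r4c3∈{2,4}] 2 has one home in row 4: r4c3, so r4c3=2.
Step 2. [r1c1∈{2}] nothing but 2 survives at r1c1, so r1c1=2.
Step 3. [r2c1∈{1}] nothing but 1 survives at r2c1. So r2c1=1.
Step 4. [r1c3∈{4}] only 4 remains possible at r1c3 ⇒ r1c3=4.
Step 5. [r4c4∈{4}] only 4 remains possible at r4c4. So r4c4=4.
Step 6. [r2c2∈{4}] r2c2 has the single candidate 4. So r2c2=4.
Step 7. [r3c4∈{3}] nothing but 3 survives at r3c4. So r3c4=3.

Answer: 2 3 4 1 / 1 4 3 2 / 4 2 1 3 / 3 1 2 4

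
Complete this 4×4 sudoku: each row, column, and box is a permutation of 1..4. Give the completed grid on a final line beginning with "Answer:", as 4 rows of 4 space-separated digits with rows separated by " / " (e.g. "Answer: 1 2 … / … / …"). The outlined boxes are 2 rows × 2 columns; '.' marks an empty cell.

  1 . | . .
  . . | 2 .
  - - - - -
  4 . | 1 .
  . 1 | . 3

Step 1. [r1c2∈{2,3,4}] in row 1, 2 fits only at r1c2. So r1c2=2.
Step 2. [r2c2∈{3,4}] in col 2, 4 fits only at r2c2 ⇒ r2c2=4.
Step 3. [r1c3∈{3,4}] across row 1, 3 lands solely at r1c3. So r1c3=3.
Step 4. [r1c4∈{4}] only 4 remains possible at r1c4, so r1c4=4.
Step 5. [r4c3∈{4}] nothing but 4 survives at r4c3 ⇒ r4c3=4.
Step 6. [r3c4∈{2}] only 2 remains possible at r3c4, so r3c4=2.
Step 7. [r3c2∈{3}] r3c2 has the single candidate 3. So r3c2=3.
Step 8. [r2c1∈{3}] r2c1's peers cover all but 3 ⇒ r2c1=3.
Step 9. [r4c1∈{2}] only 2 remains possible at r4c1, so r4c1=2.
Step 10. [r2c4∈{1}] r2c4's peers cover all but 1 ⇒ r2c4=1.

Answer: 1 2 3 4 / 3 4 2 1 / 4 3 1 2 / 2 1 4 3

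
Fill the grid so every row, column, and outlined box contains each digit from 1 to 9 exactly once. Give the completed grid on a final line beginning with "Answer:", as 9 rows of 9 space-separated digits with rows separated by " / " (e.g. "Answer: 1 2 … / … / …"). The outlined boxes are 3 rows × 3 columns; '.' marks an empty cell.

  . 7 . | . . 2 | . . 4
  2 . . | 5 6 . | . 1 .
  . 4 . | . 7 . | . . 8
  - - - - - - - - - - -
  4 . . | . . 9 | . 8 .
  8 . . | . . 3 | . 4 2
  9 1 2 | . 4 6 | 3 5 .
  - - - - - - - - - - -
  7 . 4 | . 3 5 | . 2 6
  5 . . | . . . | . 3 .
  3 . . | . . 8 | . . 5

Step 1. [r5c7∈{1,6,7,9}] row 5 places 9 nowhere but r5c7. So r5c7=9.
Step 2. [r4c7∈{1,6,7}] box 6 places 6 nowhere but r4c7, so r4c7=6.
Step 3. [r8c6∈{1,4,7}] 7 has one home in col 6: r8c6 ⇒ r8c6=7.
Step 4. [r3c6∈{1}] r3c6's peers cover all but 1. So r3c6=1.
Step 5. [r3c1∈{6}] only 6 remains possible at r3c1. So r3c1=6.
Step 6. [r3c8∈{9}] r3c8's peers cover all but 9. So r3c8=9.
Step 7. [r8c9∈{1,9}] r8c9 is the only open cell in col 9 admitting 9. So r8c9=9.
Step 8. [r4c9∈{1,7}] across col 9, 1 lands solely at r4c9. So r4c9=1.
Step 9. [r2c9∈{3,7}] in col 9, 3 fits only at r2c9 ⇒ r2c9=3.
Step 10. [r1c5∈{8,9}] r1c5 is the only open cell in col 5 admitting 8 ⇒ r1c5=8.
Step 11. [r9c5∈{1,2,9}] in col 5, 9 fits only at r9c5, so r9c5=9.
Step 12. [r7c4∈{1}] r7c4 has the single candidate 1 ⇒ r7c4=1.
Step 13. [r8c5∈{2}] r8c5 is down to just 2, so r8c5=2.
Step 14. [r5c4∈{7}] r5c4's peers cover all but 7. So r5c4=7.
Step 15. [r4c5∈{5}] r4c5 has the single candidate 5, so r4c5=5.
Step 16. [r1c4∈{3,9}] col 4 places 9 nowhere but r1c4 ⇒ r1c4=9.
Step 17. [r1c3∈{1,3,5}] row 1 places 3 nowhere but r1c3 ⇒ r1c3=3.
Step 18. [r7c7∈{8}] r7c7 has the single candidate 8. So r7c7=8.
Step 19. [r3c3∈{5}] nothing but 5 survives at r3c3. So r3c3=5.
Step 20. [r5c3∈{6}] only 6 remains possible at r5c3. So r5c3=6.
Step 21. [r9c3∈{1}] r9c3 is down to just 1, so r9c3=1.
Step 22. [r8c3∈{8}] only 8 remains possible at r8c3. So r8c3=8.
Step 23. [r8c2∈{6}] r8c2 is down to just 6 ⇒ r8c2=6.
Step 24. [r8c4∈{4}] r8c4's peers cover all but 4 ⇒ r8c4=4.
Step 25. [r2c3∈{9}] nothing but 9 survives at r2c3. So r2c3=9.
Step 26. [r9c7∈{4,7}] across row 9, 4 lands solely at r9c7, so r9c7=4.
Step 27. [r1c7∈{5}] only 5 remains possible at r1c7. So r1c7=5.
Step 28. [r9c4∈{6}] r9c4 is down to just 6 ⇒ r9c4=6.
Step 29. [r4c3∈{7}] r4c3 is down to just 7. So r4c3=7.
Step 30. [r1c8∈{6}] only 6 remains possible at r1c8, so r1c8=6.
Step 31. [r1c1∈{1}] r1c1 is down to just 1. So r1c1=1.
Step 32. [r4c2∈{3}] r4c2 is down to just 3, so r4c2=3.
Step 33. [r3c4∈{3}] nothing but 3 survives at r3c4. So r3c4=3.
Step 34. [r8c7∈{1}] r8c7 is down to just 1 ⇒ r8c7=1.
Step 35. [r5c5∈{1}] r5c5's peers cover all but 1, so r5c5=1.
Step 36. [r4c4∈{2}] r4c4's peers cover all but 2, so r4c4=2.
Step 37. [r2c7∈{7}] r2c7 has the single candidate 7. So r2c7=7.
Step 38. [r6c4∈{8}] nothing but 8 survives at r6c4. So r6c4=8.
Step 39. [r7c2∈{9}] r7c2's peers cover all but 9 ⇒ r7c2=9.
Step 40. [r2c6∈{4}] only 4 remains possible at r2c6 ⇒ r2c6=4.
Step 41. [r3c7∈{2}] r3c7 has the single candidate 2 ⇒ r3c7=2.
Step 42. [r2c2∈{8}] only 8 remains possible at r2c2, so r2c2=8.
Step 43. [r9c8∈{7}] r9c8's peers cover all but 7 ⇒ r9c8=7.
Step 44. [r6c9∈{7}] r6c9's peers cover all but 7, so r6c9=7.
Step 45. [r9c2∈{2}] r9c2 has the single candidate 2 ⇒ r9c2=2.
Step 46. [r5c2∈{5}] r5c2 is down to just 5, so r5c2=5.

Answer: 1 7 3 9 8 2 5 6 4 / 2 8 9 5 6 4 7 1 3 / 6 4 5 3 7 1 2 9 8 / 4 3 7 2 5 9 6 8 1 / 8 5 6 7 1 3 9 4 2 / 9 1 2 8 4 6 3 5 7 / 7 9 4 1 3 5 8 2 6 / 5 6 8 4 2 7 1 3 9 / 3 2 1 6 9 8 4 7 5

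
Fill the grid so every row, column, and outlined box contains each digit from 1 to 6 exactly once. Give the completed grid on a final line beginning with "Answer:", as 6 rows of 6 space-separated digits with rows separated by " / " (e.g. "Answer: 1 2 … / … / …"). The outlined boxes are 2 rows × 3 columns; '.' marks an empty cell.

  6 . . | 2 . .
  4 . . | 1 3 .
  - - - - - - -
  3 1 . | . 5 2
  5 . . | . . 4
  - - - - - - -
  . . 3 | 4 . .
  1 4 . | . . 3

Step 1. [r3c4∈{6}] r3c4 is down to just 6. So r3c4=6.
Step 2. [r1c6∈{5}] r1c6 is down to just 5. So r1c6=5.
Step 3. [r5c2∈{2,5,6}] across row 5, 5 lands solely at r5c2 ⇒ r5c2=5.
Step 4. [r6c3∈{2,6}] box 5 places 6 nowhere but r6c3 ⇒ r6c3=6.
Step 5. [r5c5∈{1,2,6}] col 5 places 6 nowhere but r5c5, so r5c5=6.
Step 6. [r2c2∈{2}] r2c2 is down to just 2 ⇒ r2c2=2.
Step 7. [r2c3∈{5}] r2c3's peers cover all but 5. So r2c3=5.
Step 8. [r6c5∈{2}] only 2 remains possible at r6c5, so r6c5=2.
Step 9. [r3c3∈{4}] only 4 remains possible at r3c3, so r3c3=4.
Step 10. [r4c5∈{1}] r4c5 has the single candidate 1, so r4c5=1.
Step 11. [r4c3∈{2}] nothing but 2 survives at r4c3 ⇒ r4c3=2.
Step 12. [r5c1∈{2}] only 2 remains possible at r5c1. So r5c1=2.
Step 13. [r1c2∈{3}] r1c2 has the single candidate 3. So r1c2=3.
Step 14. [r4c2∈{6}] nothing but 6 survives at r4c2 ⇒ r4c2=6.
Step 15. [r1c3∈{1}] only 1 remains possible at r1c3 ⇒ r1c3=1.
Step 16. [r2c6∈{6}] only 6 remains possible at r2c6, so r2c6=6.
Step 17. [r6c4∈{5}] r6c4's peers cover all but 5. So r6c4=5.
Step 18. [r4c4∈{3}] r4c4's peers cover all but 3. So r4c4=3.
Step 19. [r5c6∈{1}] r5c6's peers cover all but 1 ⇒ r5c6=1.
Step 20. [r1c5∈{4}] r1c5's peers cover all but 4. So r1c5=4.

Answer: 6 3 1 2 4 5 / 4 2 5 1 3 6 / 3 1 4 6 5 2 / 5 6 2 3 1 4 / 2 5 3 4 6 1 / 1 4 6 5 2 3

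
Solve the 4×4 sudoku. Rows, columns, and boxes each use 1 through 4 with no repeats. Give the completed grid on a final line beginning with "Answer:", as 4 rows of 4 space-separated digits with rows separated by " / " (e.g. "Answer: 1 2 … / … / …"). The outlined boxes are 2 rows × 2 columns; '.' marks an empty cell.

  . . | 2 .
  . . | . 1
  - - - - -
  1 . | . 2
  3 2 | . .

Step 1. [r1c1∈{4}] only 4 remains possible at r1c1, so r1c1=4.
Step 2. [r2c3∈{3,4}] in row 2, 4 fits only at r2c3. So r2c3=4.
Step 3. [r1c4∈{3}] only 3 remains possible at r1c4. So r1c4=3.
Step 4. [r4c3∈{1}] only 1 remains possible at r4c3. So r4c3=1.
Step 5. [r1c2∈{1}] r1c2's peers cover all but 1, so r1c2=1.
Step 6. [r2c1∈{2}] r2c1 is down to just 2 ⇒ r2c1=2.
Step 7. [r2c2∈{3}] r2c2 has the single candidate 3 ⇒ r2c2=3.
Step 8. [r3c2∈{4}] r3c2's peers cover all but 4, so r3c2=4.
Step 9. [r4c4∈{4}] r4c4 has the single candidate 4. So r4c4=4.
Step 10. [r3c3∈{3}] r3c3 is down to just 3. So r3c3=3.

Answer: 4 1 2 3 / 2 3 4 1 / 1 4 3 2 / 3 2 1 4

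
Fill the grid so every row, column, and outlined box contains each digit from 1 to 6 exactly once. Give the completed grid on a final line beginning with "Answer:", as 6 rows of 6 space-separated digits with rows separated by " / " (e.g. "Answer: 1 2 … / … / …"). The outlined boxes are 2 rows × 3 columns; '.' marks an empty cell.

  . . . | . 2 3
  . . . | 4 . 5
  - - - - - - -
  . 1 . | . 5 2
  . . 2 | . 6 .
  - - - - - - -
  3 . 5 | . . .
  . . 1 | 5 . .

Step 1. [r4c6∈{1,4}] in box 4, 4 fits only at r4c6, so r4c6=4.
Step 2. [r1c4∈{1,6}] 6 has one home in box 2: r1c4, so r1c4=6.
Step 3. [r1c3∈{4}] nothing but 4 survives at r1c3 ⇒ r1c3=4.
Step 4. [r6c6∈{6}] nothing but 6 survives at r6c6, so r6c6=6.
Step 5. [r5c2∈{2,4,6}] across row 5, 6 lands solely at r5c2. So r5c2=6.
Step 6. [r6c2∈{2,4}] r6c2 is the only open cell in col 2 admitting 4, so r6c2=4.
Step 7. [r1c1∈{1,5}] row 1 places 1 nowhere but r1c1 ⇒ r1c1=1.
Step 8. [r5c6∈{1}] r5c6 is down to just 1, so r5c6=1.
Step 9. [r3c4∈{3}] r3c4 is down to just 3 ⇒ r3c4=3.
Step 10. [r2c3∈{3,6}] r2c3 is the only open cell in col 3 admitting 3 ⇒ r2c3=3.
Step 11. [r2c1∈{2,6}] r2c1 is the only open cell in row 2 admitting 6 ⇒ r2c1=6.
Step 12. [r1c2∈{5}] nothing but 5 survives at r1c2. So r1c2=5.
Step 13. [r4c1∈{5}] r4c1 has the single candidate 5, so r4c1=5.
Step 14. [r3c3∈{6}] r3c3's peers cover all but 6, so r3c3=6.
Step 15. [r5c5∈{4}] r5c5's peers cover all but 4 ⇒ r5c5=4.
Step 16. [r5c4∈{2}] r5c4 is down to just 2. So r5c4=2.
Step 17. [r4c4∈{1}] r4c4's peers cover all but 1, so r4c4=1.
Step 18. [r4c2∈{3}] nothing but 3 survives at r4c2 ⇒ r4c2=3.
Step 19. [r6c1∈{2}] only 2 remains possible at r6c1. So r6c1=2.
Step 20. [r6c5∈{3}] nothing but 3 survives at r6c5. So r6c5=3.
Step 21. [r3c1∈{4}] r3c1's peers cover all but 4. So r3c1=4.
Step 22. [r2c2∈{2}] r2c2 is down to just 2. So r2c2=2.
Step 23. [r2c5∈{1}] only 1 remains possible at r2c5, so r2c5=1.

Answer: 1 5 4 6 2 3 / 6 2 3 4 1 5 / 4 1 6 3 5 2 / 5 3 2 1 6 4 / 3 6 5 2 4 1 / 2 4 1 5 3 6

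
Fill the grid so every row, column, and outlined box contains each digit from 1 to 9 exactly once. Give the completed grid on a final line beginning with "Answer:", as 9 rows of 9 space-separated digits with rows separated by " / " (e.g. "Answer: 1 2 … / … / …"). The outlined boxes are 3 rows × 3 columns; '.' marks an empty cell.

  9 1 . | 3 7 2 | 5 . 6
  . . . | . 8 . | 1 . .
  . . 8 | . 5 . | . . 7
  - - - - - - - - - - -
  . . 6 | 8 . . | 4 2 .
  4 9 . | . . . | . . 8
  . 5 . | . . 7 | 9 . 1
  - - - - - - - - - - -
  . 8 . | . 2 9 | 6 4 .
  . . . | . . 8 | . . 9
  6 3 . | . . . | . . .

Step 1. [r8c5∈{1,3,4,6}] across box 8, 3 lands solely at r8c5 ⇒ r8c5=3.
Step 2. [r8c4∈{1,4,5,6,7}] r8c4 is the only open cell in row 8 admitting 6. So r8c4=6.
Step 3. [r2c9∈{2,3,4}] in col 9, 4 fits only at r2c9 ⇒ r2c9=4.
Step 4. [r9c3∈{1,2,4,5,7,9}] across row 9, 9 lands solely at r9c3. So r9c3=9.
Step 5. [r3c7∈{2,3}] box 3 places 2 nowhere but r3c7, so r3c7=2.
Step 6. [r8c7∈{7}] r8c7 has the single candidate 7, so r8c7=7.
Step 7. [r5c7∈{3}] r5c7 has the single candidate 3. So r5c7=3.
Step 8. [r3c1∈{3}] r3c1's peers cover all but 3 ⇒ r3c1=3.
Step 9. [r4c9∈{5}] only 5 remains possible at r4c9. So r4c9=5.
Step 10. [r9c4∈{1,4,5,7}] across row 9, 7 lands solely at r9c4. So r9c4=7.
Step 11. [r4c2∈{7}] r4c2 has the single candidate 7, so r4c2=7.
Step 12. [r4c1∈{1}] nothing but 1 survives at r4c1. So r4c1=1.
Step 13. [r5c3∈{2}] r5c3 is down to just 2. So r5c3=2.
Step 14. [r2c6∈{6}] only 6 remains possible at r2c6 ⇒ r2c6=6.
Step 15. [r1c3∈{4}] r1c3's peers cover all but 4, so r1c3=4.
Step 16. [r2c4∈{9}] r2c4 has the single candidate 9 ⇒ r2c4=9.
Step 17. [r6c8∈{6}] nothing but 6 survives at r6c8, so r6c8=6.
Step 18. [r6c5∈{4}] r6c5 has the single candidate 4 ⇒ r6c5=4.
Step 19. [r9c5∈{1}] only 1 remains possible at r9c5, so r9c5=1.
Step 20. [r7c4∈{5}] only 5 remains possible at r7c4 ⇒ r7c4=5.
Step 21. [r3c4∈{1,4}] col 4 places 4 nowhere but r3c4, so r3c4=4.
Step 22. [r7c1∈{7}] only 7 remains possible at r7c1, so r7c1=7.
Step 23. [r9c8∈{5,8}] in row 9, 5 fits only at r9c8 ⇒ r9c8=5.
Step 24. [r2c2∈{2}] r2c2 is down to just 2 ⇒ r2c2=2.
Step 25. [r2c1∈{5}] r2c1 has the single candidate 5. So r2c1=5.
Step 26. [r3c6∈{1}] r3c6 has the single candidate 1, so r3c6=1.
Step 27. [r8c8∈{1}] r8c8 is down to just 1. So r8c8=1.
Step 28. [r8c1∈{2}] r8c1 has the single candidate 2. So r8c1=2.
Step 29. [r9c7∈{8}] r9c7 is down to just 8 ⇒ r9c7=8.
Step 30. [r2c8∈{3}] r2c8 has the single candidate 3. So r2c8=3.
Step 31. [r9c9∈{2}] r9c9's peers cover all but 2 ⇒ r9c9=2.
Step 32. [r1c8∈{8}] r1c8's peers cover all but 8 ⇒ r1c8=8.
Step 33. [r6c3∈{3}] nothing but 3 survives at r6c3 ⇒ r6c3=3.
Step 34. [r7c3∈{1}] only 1 remains possible at r7c3. So r7c3=1.
Step 35. [r8c3∈{5}] r8c3 is down to just 5, so r8c3=5.
Step 36. [r4c6∈{3}] r4c6's peers cover all but 3, so r4c6=3.
Step 37. [r2c3∈{7}] only 7 remains possible at r2c3 ⇒ r2c3=7.
Step 38. [r3c8∈{9}] r3c8 is down to just 9. So r3c8=9.
Step 39. [r4c5∈{9}] nothing but 9 survives at r4c5, so r4c5=9.
Step 40. [r5c6∈{5}] only 5 remains possible at r5c6. So r5c6=5.
Step 41. [r5c4∈{1}] r5c4 is down to just 1 ⇒ r5c4=1.
Step 42. [r6c1∈{8}] r6c1 is down to just 8. So r6c1=8.
Step 43. [r8c2∈{4}] nothing but 4 survives at r8c2 ⇒ r8c2=4.
Step 44. [r3c2∈{6}] r3c2 has the single candidate 6, so r3c2=6.
Step 45. [r5c5∈{6}] r5c5 is down to just 6, so r5c5=6.
Step 46. [r6c4∈{2}] r6c4 is down to just 2 ⇒ r6c4=2.
Step 47. [r9c6∈{4}] nothing but 4 survives at r9c6, so r9c6=4.
Step 48. [r7c9∈{3}] r7c9's peers cover all but 3, so r7c9=3.
Step 49. [r5c8∈{7}] r5c8 is down to just 7 ⇒ r5c8=7.

Answer: 9 1 4 3 7 2 5 8 6 / 5 2 7 9 8 6 1 3 4 / 3 6 8 4 5 1 2 9 7 / 1 7 6 8 9 3 4 2 5 / 4 9 2 1 6 5 3 7 8 / 8 5 3 2 4 7 9 6 1 / 7 8 1 5 2 9 6 4 3 / 2 4 5 6 3 8 7 1 9 / 6 3 9 7 1 4 8 5 2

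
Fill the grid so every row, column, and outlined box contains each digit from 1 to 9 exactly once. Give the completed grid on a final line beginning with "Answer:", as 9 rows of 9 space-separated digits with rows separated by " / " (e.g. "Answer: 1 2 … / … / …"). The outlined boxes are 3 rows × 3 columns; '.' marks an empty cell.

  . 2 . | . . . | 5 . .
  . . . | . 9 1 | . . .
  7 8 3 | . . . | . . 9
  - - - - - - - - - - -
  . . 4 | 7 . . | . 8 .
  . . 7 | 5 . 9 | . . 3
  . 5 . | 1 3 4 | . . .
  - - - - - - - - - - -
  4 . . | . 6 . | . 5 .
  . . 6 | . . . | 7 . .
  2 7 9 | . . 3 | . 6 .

Step 1. [r4c6∈{2,6}] 6 has one home in box 5: r4c6, so r4c6=6.
Step 2. [r9c5∈{1,4,5,8}] row 9 places 5 nowhere but r9c5 ⇒ r9c5=5.
Step 3. [r8c5∈{1,2,4,8}] r8c5 is the only open cell in col 5 admitting 1 ⇒ r8c5=1.
Step 4. [r1c5∈{4,7,8}] col 5 places 7 nowhere but r1c5, so r1c5=7.
Step 5. [r3c5∈{2,4}] r3c5 is the only open cell in col 5 admitting 4. So r3c5=4.
Step 6. [r4c2∈{1,3,9}] col 2 places 9 nowhere but r4c2 ⇒ r4c2=9.
Step 7. [r1c6∈{8}] only 8 remains possible at r1c6 ⇒ r1c6=8.
Step 8. [r8c6∈{2}] only 2 remains possible at r8c6, so r8c6=2.
Step 9. [r1c3∈{1}] nothing but 1 survives at r1c3 ⇒ r1c3=1.
Step 10. [r7c3∈{8}] nothing but 8 survives at r7c3 ⇒ r7c3=8.
Step 11. [r7c2∈{1,3}] 1 has one home in box 7: r7c2. So r7c2=1.
Step 12. [r7c9∈{2}] r7c9 has the single candidate 2. So r7c9=2.
Step 13. [r2c2∈{4,6}] 4 has one home in col 2: r2c2. So r2c2=4.
Step 14. [r7c7∈{3,9}] 3 has one home in row 7: r7c7. So r7c7=3.
Step 15. [r8c8∈{4,9}] across box 9, 9 lands solely at r8c8. So r8c8=9.
Step 16. [r5c2∈{6}] r5c2's peers cover all but 6. So r5c2=6.
Step 17. [r6c7∈{2,6,9}] r6c7 is the only open cell in row 6 admitting 9. So r6c7=9.
Step 18. [r6c9∈{6,7}] 6 has one home in row 6: r6c9 ⇒ r6c9=6.
Step 19. [r1c9∈{4}] nothing but 4 survives at r1c9, so r1c9=4.
Step 20. [r8c9∈{8}] only 8 remains possible at r8c9, so r8c9=8.
Step 21. [r9c7∈{1,4}] across box 9, 4 lands solely at r9c7, so r9c7=4.
Step 22. [r6c8∈{2,7}] row 6 places 7 nowhere but r6c8. So r6c8=7.
Step 23. [r4c1∈{1,3}] 3 has one home in row 4: r4c1 ⇒ r4c1=3.
Step 24. [r5c1∈{1,8}] across col 1, 1 lands solely at r5c1, so r5c1=1.
Step 25. [r5c7∈{2}] nothing but 2 survives at r5c7. So r5c7=2.
Step 26. [r3c8∈{1,2}] across col 8, 1 lands solely at r3c8. So r3c8=1.
Step 27. [r3c4∈{2,6}] in row 3, 2 fits only at r3c4 ⇒ r3c4=2.
Step 28. [r1c8∈{3}] only 3 remains possible at r1c8, so r1c8=3.
Step 29. [r1c4∈{6}] nothing but 6 survives at r1c4. So r1c4=6.
Step 30. [r2c1∈{5,6}] col 1 places 6 nowhere but r2c1, so r2c1=6.
Step 31. [r4c7∈{1}] r4c7 has the single candidate 1 ⇒ r4c7=1.
Step 32. [r6c3∈{2}] only 2 remains possible at r6c3 ⇒ r6c3=2.
Step 33. [r2c8∈{2}] only 2 remains possible at r2c8, so r2c8=2.
Step 34. [r8c4∈{4}] r8c4's peers cover all but 4 ⇒ r8c4=4.
Step 35. [r8c1∈{5}] r8c1's peers cover all but 5. So r8c1=5.
Step 36. [r9c4∈{8}] r9c4's peers cover all but 8, so r9c4=8.
Step 37. [r1c1∈{9}] nothing but 9 survives at r1c1, so r1c1=9.
Step 38. [r8c2∈{3}] nothing but 3 survives at r8c2. So r8c2=3.
Step 39. [r7c4∈{9}] only 9 remains possible at r7c4, so r7c4=9.
Step 40. [r5c8∈{4}] nothing but 4 survives at r5c8. So r5c8=4.
Step 41. [r7c6∈{7}] only 7 remains possible at r7c6, so r7c6=7.
Step 42. [r2c7∈{8}] r2c7 has the single candidate 8 ⇒ r2c7=8.
Step 43. [r2c4∈{3}] r2c4 has the single candidate 3 ⇒ r2c4=3.
Step 44. [r4c9∈{5}] r4c9 has the single candidate 5 ⇒ r4c9=5.
Step 45. [r3c7∈{6}] nothing but 6 survives at r3c7 ⇒ r3c7=6.
Step 46. [r5c5∈{8}] r5c5 has the single candidate 8 ⇒ r5c5=8.
Step 47. [r6c1∈{8}] only 8 remains possible at r6c1, so r6c1=8.
Step 48. [r2c9∈{7}] r2c9's peers cover all but 7, so r2c9=7.
Step 49. [r2c3∈{5}] r2c3 has the single candidate 5 ⇒ r2c3=5.
Step 50. [r3c6∈{5}] r3c6 has the single candidate 5 ⇒ r3c6=5.
Step 51. [r4c5∈{2}] r4c5 has the single candidate 2, so r4c5=2.
Step 52. [r9c9∈{1}] only 1 remains possible at r9c9 ⇒ r9c9=1.

Answer: 9 2 1 6 7 8 5 3 4 / 6 4 5 3 9 1 8 2 7 / 7 8 3 2 4 5 6 1 9 / 3 9 4 7 2 6 1 8 5 / 1 6 7 5 8 9 2 4 3 / 8 5 2 1 3 4 9 7 6 / 4 1 8 9 6 7 3 5 2 / 5 3 6 4 1 2 7 9 8 / 2 7 9 8 5 3 4 6 1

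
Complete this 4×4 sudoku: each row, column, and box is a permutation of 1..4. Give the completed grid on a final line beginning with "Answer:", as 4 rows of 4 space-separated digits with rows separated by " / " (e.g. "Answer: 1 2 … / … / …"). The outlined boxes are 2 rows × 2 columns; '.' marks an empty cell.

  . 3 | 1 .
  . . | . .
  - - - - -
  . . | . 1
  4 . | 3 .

Step 1. [r2c2∈{1,2,4}] 4 has one home in col 2: r2c2, so r2c2=4.
Step 2. [r2c3∈{2}] r2c3's peers cover all but 2, so r2c3=2.
Step 3. [r3c2∈{2}] r3c2's peers cover all but 2. So r3c2=2.
Step 4. [r2c4∈{3}] r2c4 has the single candidate 3 ⇒ r2c4=3.
Step 5. [r1c1∈{2}] r1c1 has the single candidate 2. So r1c1=2.
Step 6. [r4c4∈{2}] nothing but 2 survives at r4c4 ⇒ r4c4=2.
Step 7. [r3c1∈{3}] only 3 remains possible at r3c1, so r3c1=3.
Step 8. [r2c1∈{1}] r2c1's peers cover all but 1. So r2c1=1.
Step 9. [r3c3∈{4}] r3c3 has the single candidate 4, so r3c3=4.
Step 10. [r4c2∈{1}] r4c2's peers cover all but 1. So r4c2=1.
Step 11. [r1c4∈{4}] only 4 remains possible at r1c4. So r1c4=4.

Answer: 2 3 1 4 / 1 4 2 3 / 3 2 4 1 / 4 1 3 2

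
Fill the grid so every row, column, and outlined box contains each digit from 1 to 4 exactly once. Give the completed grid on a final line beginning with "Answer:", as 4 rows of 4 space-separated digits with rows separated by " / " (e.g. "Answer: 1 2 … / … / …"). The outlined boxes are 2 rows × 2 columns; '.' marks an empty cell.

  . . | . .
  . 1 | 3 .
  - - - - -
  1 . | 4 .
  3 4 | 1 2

Step 1. [r2c1∈{2,4}] r2c1 is the only open cell in row 2 admitting 2, so r2c1=2.
Step 2. [r2c4∈{4}] only 4 remains possible at r2c4. So r2c4=4.
Step 3. [r1c2∈{3}] nothing but 3 survives at r1c2. So r1c2=3.
Step 4. [r1c4∈{1}] only 1 remains possible at r1c4, so r1c4=1.
Step 5. [r1c3∈{2}] r1c3's peers cover all but 2, so r1c3=2.
Step 6. [r3c2∈{2}] r3c2's peers cover all but 2, so r3c2=2.
Step 7. [r1c1∈{4}] r1c1's peers cover all but 4, so r1c1=4.
Step 8. [r3c4∈{3}] nothing but 3 survives at r3c4, so r3c4=3.

Answer: 4 3 2 1 / 2 1 3 4 / 1 2 4 3 / 3 4 1 2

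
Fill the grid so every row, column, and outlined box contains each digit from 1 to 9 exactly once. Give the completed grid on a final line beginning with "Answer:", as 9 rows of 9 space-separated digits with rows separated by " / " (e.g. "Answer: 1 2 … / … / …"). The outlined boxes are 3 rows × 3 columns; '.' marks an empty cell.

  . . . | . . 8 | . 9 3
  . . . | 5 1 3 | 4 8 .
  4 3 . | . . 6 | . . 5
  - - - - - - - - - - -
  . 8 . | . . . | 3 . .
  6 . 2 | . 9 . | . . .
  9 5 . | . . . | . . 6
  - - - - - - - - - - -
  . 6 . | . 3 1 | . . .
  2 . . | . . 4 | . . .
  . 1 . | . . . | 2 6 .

Step 1. [r2c1∈{7}] only 7 remains possible at r2c1, so r2c1=7.
Step 2. [r4c9∈{1,2,4,7,9}] 9 has one home in row 4: r4c9. So r4c9=9.
Step 3. [r7c4∈{2,7,8,9}] 2 has one home in row 7: r7c4. So r7c4=2.
Step 4. [r6c3∈{1,3,4,7}] across box 4, 3 lands solely at r6c3 ⇒ r6c3=3.
Step 5. [r5c2∈{4,7}] r5c2 is the only open cell in col 2 admitting 4. So r5c2=4.
Step 6. [r8c2∈{7,9}] col 2 places 7 nowhere but r8c2 ⇒ r8c2=7.
Step 7. [r4c3∈{1,7}] across col 3, 7 lands solely at r4c3. So r4c3=7.
Step 8. [r9c6∈{5,7,9}] col 6 places 9 nowhere but r9c6 ⇒ r9c6=9.
Step 9. [r3c3∈{1,8,9}] in row 3, 8 fits only at r3c3, so r3c3=8.
Step 10. [r1c3∈{1,5,6}] 1 has one home in col 3: r1c3 ⇒ r1c3=1.
Step 11. [r5c4∈{1,3,7,8}] in row 5, 3 fits only at r5c4 ⇒ r5c4=3.
Step 12. [r2c9∈{2}] r2c9 is down to just 2, so r2c9=2.
Step 13. [r3c5∈{2,7}] in row 3, 2 fits only at r3c5, so r3c5=2.
Step 14. [r9c1∈{3,5,8}] r9c1 is the only open cell in row 9 admitting 3. So r9c1=3.
Step 15. [r7c1∈{5,8}] 8 has one home in col 1: r7c1 ⇒ r7c1=8.
Step 16. [r8c8∈{1,3,5}] across row 8, 3 lands solely at r8c8. So r8c8=3.
Step 17. [r4c1∈{1}] r4c1 is down to just 1. So r4c1=1.
Step 18. [r6c4∈{1,4,7,8}] across col 4, 1 lands solely at r6c4. So r6c4=1.
Step 19. [r6c5∈{4,7,8}] in box 5, 8 fits only at r6c5. So r6c5=8.
Step 20. [r6c7∈{7}] r6c7 has the single candidate 7 ⇒ r6c7=7.
Step 21. [r3c7∈{1}] r3c7's peers cover all but 1. So r3c7=1.
Step 22. [r6c8∈{2,4}] across row 6, 4 lands solely at r6c8, so r6c8=4.
Step 23. [r5c8∈{1,5}] in col 8, 1 fits only at r5c8, so r5c8=1.
Step 24. [r5c9∈{8}] r5c9 is down to just 8, so r5c9=8.
Step 25. [r5c7∈{5}] r5c7 is down to just 5. So r5c7=5.
Step 26. [r7c8∈{5,7}] in col 8, 5 fits only at r7c8 ⇒ r7c8=5.
Step 27. [r4c6∈{2,5}] across col 6, 5 lands solely at r4c6 ⇒ r4c6=5.
Step 28. [r7c7∈{9}] nothing but 9 survives at r7c7. So r7c7=9.
Step 29. [r7c3∈{4}] only 4 remains possible at r7c3. So r7c3=4.
Step 30. [r9c3∈{5}] nothing but 5 survives at r9c3. So r9c3=5.
Step 31. [r9c5∈{7}] r9c5's peers cover all but 7. So r9c5=7.
Step 32. [r1c4∈{4,7}] across row 1, 7 lands solely at r1c4, so r1c4=7.
Step 33. [r4c4∈{4,6}] across col 4, 4 lands solely at r4c4 ⇒ r4c4=4.
Step 34. [r8c4∈{6,8}] 6 has one home in col 4: r8c4 ⇒ r8c4=6.
Step 35. [r2c3∈{6,9}] across row 2, 6 lands solely at r2c3 ⇒ r2c3=6.
Step 36. [r4c5∈{6}] only 6 remains possible at r4c5, so r4c5=6.
Step 37. [r2c2∈{9}] r2c2 has the single candidate 9 ⇒ r2c2=9.
Step 38. [r8c5∈{5}] only 5 remains possible at r8c5. So r8c5=5.
Step 39. [r6c6∈{2}] nothing but 2 survives at r6c6, so r6c6=2.
Step 40. [r9c9∈{4}] only 4 remains possible at r9c9, so r9c9=4.
Step 41. [r4c8∈{2}] only 2 remains possible at r4c8 ⇒ r4c8=2.
Step 42. [r8c7∈{8}] r8c7's peers cover all but 8, so r8c7=8.
Step 43. [r8c3∈{9}] only 9 remains possible at r8c3. So r8c3=9.
Step 44. [r3c4∈{9}] r3c4's peers cover all but 9, so r3c4=9.
Step 45. [r8c9∈{1}] only 1 remains possible at r8c9. So r8c9=1.
Step 46. [r1c5∈{4}] r1c5's peers cover all but 4. So r1c5=4.
Step 47. [r5c6∈{7}] r5c6's peers cover all but 7 ⇒ r5c6=7.
Step 48. [r3c8∈{7}] r3c8's peers cover all but 7 ⇒ r3c8=7.
Step 49. [r7c9∈{7}] r7c9 has the single candidate 7, so r7c9=7.
Step 50. [r1c1∈{5}] r1c1 has the single candidate 5, so r1c1=5.
Step 51. [r1c7∈{6}] nothing but 6 survives at r1c7. So r1c7=6.
Step 52. [r1c2∈{2}] r1c2 has the single candidate 2, so r1c2=2.
Step 53. [r9c4∈{8}] only 8 remains possible at r9c4 ⇒ r9c4=8.

Answer: 5 2 1 7 4 8 6 9 3 / 7 9 6 5 1 3 4 8 2 / 4 3 8 9 2 6 1 7 5 / 1 8 7 4 6 5 3 2 9 / 6 4 2 3 9 7 5 1 8 / 9 5 3 1 8 2 7 4 6 / 8 6 4 2 3 1 9 5 7 / 2 7 9 6 5 4 8 3 1 / 3 1 5 8 7 9 2 6 4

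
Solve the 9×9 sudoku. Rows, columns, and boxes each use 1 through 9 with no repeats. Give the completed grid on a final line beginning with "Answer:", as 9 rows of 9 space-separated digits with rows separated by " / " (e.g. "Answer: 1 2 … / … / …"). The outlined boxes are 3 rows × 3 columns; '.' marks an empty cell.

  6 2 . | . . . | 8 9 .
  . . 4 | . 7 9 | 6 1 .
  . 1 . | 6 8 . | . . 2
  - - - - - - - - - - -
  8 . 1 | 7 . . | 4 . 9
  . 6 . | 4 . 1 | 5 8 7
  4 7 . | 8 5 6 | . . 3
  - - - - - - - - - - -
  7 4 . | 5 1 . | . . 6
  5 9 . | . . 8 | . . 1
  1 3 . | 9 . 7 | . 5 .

Step 1. [r9c7∈{2}] nothing but 2 survives at r9c7 ⇒ r9c7=2.
Step 2. [r5c1∈{2,3,9}] across col 1, 2 lands solely at r5c1. So r5c1=2.
Step 3. [r7c8∈{3}] r7c8 is down to just 3. So r7c8=3.
Step 4. [r7c6∈{2}] r7c6's peers cover all but 2 ⇒ r7c6=2.
Step 5. [r2c1∈{3}] only 3 remains possible at r2c1, so r2c1=3.
Step 6. [r4c6∈{3}] r4c6 is down to just 3, so r4c6=3.
Step 7. [r6c3∈{9}] nothing but 9 survives at r6c3. So r6c3=9.
Step 8. [r2c9∈{5}] nothing but 5 survives at r2c9 ⇒ r2c9=5.
Step 9. [r1c9∈{4}] only 4 remains possible at r1c9 ⇒ r1c9=4.
Step 10. [r3c8∈{7}] only 7 remains possible at r3c8 ⇒ r3c8=7.
Step 11. [r9c5∈{4,6}] in row 9, 4 fits only at r9c5 ⇒ r9c5=4.
Step 12. [r9c3∈{6,8}] 6 has one home in row 9: r9c3. So r9c3=6.
Step 13. [r1c6∈{5}] only 5 remains possible at r1c6 ⇒ r1c6=5.
Step 14. [r8c4∈{3}] r8c4 is down to just 3, so r8c4=3.
Step 15. [r6c8∈{2}] r6c8's peers cover all but 2, so r6c8=2.
Step 16. [r3c3∈{5}] only 5 remains possible at r3c3, so r3c3=5.
Step 17. [r3c7∈{3}] only 3 remains possible at r3c7 ⇒ r3c7=3.
Step 18. [r6c7∈{1}] r6c7 is down to just 1. So r6c7=1.
Step 19. [r4c2∈{5}] r4c2's peers cover all but 5, so r4c2=5.
Step 20. [r2c4∈{2}] nothing but 2 survives at r2c4, so r2c4=2.
Step 21. [r1c4∈{1}] r1c4 is down to just 1 ⇒ r1c4=1.
Step 22. [r5c5∈{9}] nothing but 9 survives at r5c5, so r5c5=9.
Step 23. [r4c8∈{6}] r4c8 has the single candidate 6, so r4c8=6.
Step 24. [r3c1∈{9}] r3c1's peers cover all but 9 ⇒ r3c1=9.
Step 25. [r2c2∈{8}] r2c2 has the single candidate 8, so r2c2=8.
Step 26. [r7c7∈{9}] only 9 remains possible at r7c7, so r7c7=9.
Step 27. [r4c5∈{2}] nothing but 2 survives at r4c5, so r4c5=2.
Step 28. [r7c3∈{8}] r7c3 has the single candidate 8 ⇒ r7c3=8.
Step 29. [r8c3∈{2}] only 2 remains possible at r8c3 ⇒ r8c3=2.
Step 30. [r1c5∈{3}] nothing but 3 survives at r1c5, so r1c5=3.
Step 31. [r9c9∈{8}] only 8 remains possible at r9c9 ⇒ r9c9=8.
Step 32. [r8c8∈{4}] r8c8 is down to just 4, so r8c8=4.
Step 33. [r5c3∈{3}] r5c3 is down to just 3. So r5c3=3.
Step 34. [r1c3∈{7}] r1c3 is down to just 7, so r1c3=7.
Step 35. [r8c5∈{6}] only 6 remains possible at r8c5, so r8c5=6.
Step 36. [r3c6∈{4}] only 4 remains possible at r3c6 ⇒ r3c6=4.
Step 37. [r8c7∈{7}] r8c7's peers cover all but 7. So r8c7=7.

Answer: 6 2 7 1 3 5 8 9 4 / 3 8 4 2 7 9 6 1 5 / 9 1 5 6 8 4 3 7 2 / 8 5 1 7 2 3 4 6 9 / 2 6 3 4 9 1 5 8 7 / 4 7 9 8 5 6 1 2 3 / 7 4 8 5 1 2 9 3 6 / 5 9 2 3 6 8 7 4 1 / 1 3 6 9 4 7 2 5 8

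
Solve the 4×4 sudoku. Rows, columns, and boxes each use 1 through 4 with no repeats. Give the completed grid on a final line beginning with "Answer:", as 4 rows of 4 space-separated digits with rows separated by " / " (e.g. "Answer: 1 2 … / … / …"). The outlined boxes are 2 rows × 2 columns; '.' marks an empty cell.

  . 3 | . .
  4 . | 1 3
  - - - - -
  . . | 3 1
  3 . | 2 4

Step 1. [r2c2∈{2}] r2c2 is down to just 2 ⇒ r2c2=2.
Step 2. [r1c4∈{2}] r1c4 has the single candidate 2, so r1c4=2.
Step 3. [r1c3∈{4}] only 4 remains possible at r1c3, so r1c3=4.
Step 4. [r3c2∈{4}] nothing but 4 survives at r3c2. So r3c2=4.
Step 5. [r4c2∈{1}] only 1 remains possible at r4c2. So r4c2=1.
Step 6. [r3c1∈{2}] only 2 remains possible at r3c1. So r3c1=2.
Step 7. [r1c1∈{1}] only 1 remains possible at r1c1. So r1c1=1.

Answer: 1 3 4 2 / 4 2 1 3 / 2 4 3 1 / 3 1 2 4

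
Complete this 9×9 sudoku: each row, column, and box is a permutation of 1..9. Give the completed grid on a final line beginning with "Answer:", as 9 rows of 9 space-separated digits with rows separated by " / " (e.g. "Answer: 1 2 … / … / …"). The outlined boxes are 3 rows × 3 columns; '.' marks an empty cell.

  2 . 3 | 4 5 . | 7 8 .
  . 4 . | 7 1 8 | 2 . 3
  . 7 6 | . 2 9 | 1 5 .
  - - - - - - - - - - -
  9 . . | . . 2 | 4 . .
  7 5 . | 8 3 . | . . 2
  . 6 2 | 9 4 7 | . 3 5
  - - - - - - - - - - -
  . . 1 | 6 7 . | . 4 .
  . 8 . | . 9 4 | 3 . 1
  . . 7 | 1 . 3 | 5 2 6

Step 1. [r5c7∈{6,9}] r5c7 is the only open cell in col 7 admitting 6 ⇒ r5c7=6.
Step 2. [r8c3∈{5}] r8c3's peers cover all but 5. So r8c3=5.
Step 3. [r6c7∈{8}] r6c7 has the single candidate 8 ⇒ r6c7=8.
Step 4. [r1c9∈{9}] r1c9 has the single candidate 9, so r1c9=9.
Step 5. [r4c2∈{1,3}] row 4 places 3 nowhere but r4c2 ⇒ r4c2=3.
Step 6. [r4c8∈{1,7}] 1 has one home in row 4: r4c8 ⇒ r4c8=1.
Step 7. [r7c2∈{2,9}] in row 7, 2 fits only at r7c2 ⇒ r7c2=2.
Step 8. [r5c3∈{4}] only 4 remains possible at r5c3 ⇒ r5c3=4.
Step 9. [r2c3∈{9}] r2c3 has the single candidate 9, so r2c3=9.
Step 10. [r7c9∈{8}] r7c9 is down to just 8, so r7c9=8.
Step 11. [r5c6∈{1}] r5c6 has the single candidate 1, so r5c6=1.
Step 12. [r4c4∈{5}] r4c4 has the single candidate 5 ⇒ r4c4=5.
Step 13. [r7c1∈{3}] nothing but 3 survives at r7c1 ⇒ r7c1=3.
Step 14. [r8c1∈{6}] r8c1 has the single candidate 6, so r8c1=6.
Step 15. [r9c2∈{9}] r9c2 has the single candidate 9, so r9c2=9.
Step 16. [r2c1∈{5}] only 5 remains possible at r2c1, so r2c1=5.
Step 17. [r8c8∈{7}] r8c8 has the single candidate 7. So r8c8=7.
Step 18. [r6c1∈{1}] r6c1's peers cover all but 1. So r6c1=1.
Step 19. [r7c7∈{9}] r7c7's peers cover all but 9. So r7c7=9.
Step 20. [r3c1∈{8}] nothing but 8 survives at r3c1, so r3c1=8.
Step 21. [r1c2∈{1}] r1c2's peers cover all but 1 ⇒ r1c2=1.
Step 22. [r1c6∈{6}] only 6 remains possible at r1c6 ⇒ r1c6=6.
Step 23. [r4c5∈{6}] nothing but 6 survives at r4c5 ⇒ r4c5=6.
Step 24. [r4c9∈{7}] r4c9's peers cover all but 7 ⇒ r4c9=7.
Step 25. [r7c6∈{5}] r7c6's peers cover all but 5, so r7c6=5.
Step 26. [r2c8∈{6}] nothing but 6 survives at r2c8. So r2c8=6.
Step 27. [r9c5∈{8}] r9c5 is down to just 8, so r9c5=8.
Step 28. [r4c3∈{8}] nothing but 8 survives at r4c3 ⇒ r4c3=8.
Step 29. [r5c8∈{9}] r5c8 has the single candidate 9 ⇒ r5c8=9.
Step 30. [r3c4∈{3}] nothing but 3 survives at r3c4 ⇒ r3c4=3.
Step 31. [r9c1∈{4}] only 4 remains possible at r9c1 ⇒ r9c1=4.
Step 32. [r8c4∈{2}] r8c4 is down to just 2. So r8c4=2.
Step 33. [r3c9∈{4}] only 4 remains possible at r3c9 ⇒ r3c9=4.

Answer: 2 1 3 4 5 6 7 8 9 / 5 4 9 7 1 8 2 6 3 / 8 7 6 3 2 9 1 5 4 / 9 3 8 5 6 2 4 1 7 / 7 5 4 8 3 1 6 9 2 / 1 6 2 9 4 7 8 3 5 / 3 2 1 6 7 5 9 4 8 / 6 8 5 2 9 4 3 7 1 / 4 9 7 1 8 3 5 2 6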